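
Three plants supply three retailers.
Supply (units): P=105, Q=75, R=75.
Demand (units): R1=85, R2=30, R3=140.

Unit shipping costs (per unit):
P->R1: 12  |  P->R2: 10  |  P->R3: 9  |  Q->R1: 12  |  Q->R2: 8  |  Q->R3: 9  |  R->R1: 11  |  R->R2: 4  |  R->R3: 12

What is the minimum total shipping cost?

An optimal shipping plan:
  P to R3: 105 × 9 = 945
  Q to R1: 40 × 12 = 480
  Q to R3: 35 × 9 = 315
  R to R1: 45 × 11 = 495
  R to R2: 30 × 4 = 120
Total = 945 + 480 + 315 + 495 + 120 = 2355.
(Supply check: P ships 105; Q ships 75; R ships 75.)

2355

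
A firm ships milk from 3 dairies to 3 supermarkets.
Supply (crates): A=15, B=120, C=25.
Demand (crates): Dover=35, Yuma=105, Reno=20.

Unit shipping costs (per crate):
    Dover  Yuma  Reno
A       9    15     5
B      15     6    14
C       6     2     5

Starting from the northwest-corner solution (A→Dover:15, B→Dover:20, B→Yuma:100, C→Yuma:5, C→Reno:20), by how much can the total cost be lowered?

Current plan cost = 15·9 + 20·15 + 100·6 + 5·2 + 20·5 = 1145.
Optimal plan:
  A->Reno: 15 crates
  B->Dover: 15 crates
  B->Yuma: 105 crates
  C->Dover: 20 crates
  C->Reno: 5 crates
Optimal cost = 1075.
Saving = 1145 − 1075 = 70.

70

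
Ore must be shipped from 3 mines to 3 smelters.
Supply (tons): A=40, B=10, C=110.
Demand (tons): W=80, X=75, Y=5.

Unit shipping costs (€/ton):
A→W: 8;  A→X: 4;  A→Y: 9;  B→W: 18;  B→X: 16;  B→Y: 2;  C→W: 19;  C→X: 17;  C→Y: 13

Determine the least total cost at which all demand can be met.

Optimal allocation:
  A→X: 40 × €4 = €160
  B→W: 5 × €18 = €90
  B→Y: 5 × €2 = €10
  C→W: 75 × €19 = €1425
  C→X: 35 × €17 = €595
Total = 160 + 90 + 10 + 1425 + 595 = €2280.

2280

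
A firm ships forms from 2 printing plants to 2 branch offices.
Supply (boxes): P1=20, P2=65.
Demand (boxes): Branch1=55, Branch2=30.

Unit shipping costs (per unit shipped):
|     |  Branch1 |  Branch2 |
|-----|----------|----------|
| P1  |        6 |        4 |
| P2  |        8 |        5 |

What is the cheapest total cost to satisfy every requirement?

A cheapest plan:
  P1->Branch1: 20 boxes
  P2->Branch1: 35 boxes
  P2->Branch2: 30 boxes
Total cost = 550.
(Supply check: P1 ships 20; P2 ships 65.)

550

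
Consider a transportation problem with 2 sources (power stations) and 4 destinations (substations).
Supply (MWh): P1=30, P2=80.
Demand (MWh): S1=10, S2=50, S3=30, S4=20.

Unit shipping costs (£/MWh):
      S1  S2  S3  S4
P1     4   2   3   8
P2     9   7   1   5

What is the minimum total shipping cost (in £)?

A cheapest plan:
  P1–S2: 30 × £2 = £60
  P2–S1: 10 × £9 = £90
  P2–S2: 20 × £7 = £140
  P2–S3: 30 × £1 = £30
  P2–S4: 20 × £5 = £100
Total = 60 + 90 + 140 + 30 + 100 = £420.
(Supply check: P1 ships 30; P2 ships 80.)

420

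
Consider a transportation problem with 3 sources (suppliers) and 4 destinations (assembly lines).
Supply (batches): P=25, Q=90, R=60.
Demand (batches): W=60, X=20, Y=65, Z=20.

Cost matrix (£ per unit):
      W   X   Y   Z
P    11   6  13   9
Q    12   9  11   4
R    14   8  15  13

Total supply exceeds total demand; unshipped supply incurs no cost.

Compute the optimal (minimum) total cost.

1710

A cheapest plan:
  P->W: 25 × £11 = £275
  Q->W: 5 × £12 = £60
  Q->Y: 65 × £11 = £715
  Q->Z: 20 × £4 = £80
  R->W: 30 × £14 = £420
  R->X: 20 × £8 = £160
Total = 275 + 60 + 715 + 80 + 420 + 160 = £1710.
(Supply check: P ships 25; Q ships 90; R ships 50.)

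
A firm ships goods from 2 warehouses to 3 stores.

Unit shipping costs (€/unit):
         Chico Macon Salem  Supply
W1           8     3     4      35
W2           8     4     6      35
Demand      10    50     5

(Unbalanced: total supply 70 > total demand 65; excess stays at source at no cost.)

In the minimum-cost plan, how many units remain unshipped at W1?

0

Minimum-cost shipments:
  W1–Macon: 30 × €3 = €90
  W1–Salem: 5 × €4 = €20
  W2–Chico: 10 × €8 = €80
  W2–Macon: 20 × €4 = €80
Total cost = €270.
W1 ships 35 of its 35, leaving 0.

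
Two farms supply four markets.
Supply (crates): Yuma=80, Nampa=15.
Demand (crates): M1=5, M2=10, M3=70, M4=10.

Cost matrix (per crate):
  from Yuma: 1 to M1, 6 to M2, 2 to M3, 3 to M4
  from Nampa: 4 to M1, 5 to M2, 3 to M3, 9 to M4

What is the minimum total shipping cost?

230

Optimal allocation:
  Yuma to M1: 5 crates
  Yuma to M3: 65 crates
  Yuma to M4: 10 crates
  Nampa to M2: 10 crates
  Nampa to M3: 5 crates
Total cost = 230.
(Supply check: Yuma ships 80; Nampa ships 15.)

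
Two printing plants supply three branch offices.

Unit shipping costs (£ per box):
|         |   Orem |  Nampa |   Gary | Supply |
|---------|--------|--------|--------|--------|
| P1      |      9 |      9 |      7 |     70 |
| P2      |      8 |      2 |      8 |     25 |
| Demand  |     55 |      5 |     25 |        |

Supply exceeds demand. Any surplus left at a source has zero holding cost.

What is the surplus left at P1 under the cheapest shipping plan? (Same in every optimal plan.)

10

Minimum-cost shipments:
  P1 to Orem: 35 × £9 = £315
  P1 to Gary: 25 × £7 = £175
  P2 to Orem: 20 × £8 = £160
  P2 to Nampa: 5 × £2 = £10
Total cost = £660.
P1 ships 60 of its 70, leaving 10.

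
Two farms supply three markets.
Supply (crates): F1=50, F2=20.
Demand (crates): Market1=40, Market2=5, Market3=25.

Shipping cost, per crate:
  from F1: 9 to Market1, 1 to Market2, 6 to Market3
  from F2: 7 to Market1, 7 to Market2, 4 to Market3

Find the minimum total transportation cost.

475

An optimal shipping plan:
  F1→Market1: 20 × 9 = 180
  F1→Market2: 5 × 1 = 5
  F1→Market3: 25 × 6 = 150
  F2→Market1: 20 × 7 = 140
Total = 180 + 5 + 150 + 140 = 475.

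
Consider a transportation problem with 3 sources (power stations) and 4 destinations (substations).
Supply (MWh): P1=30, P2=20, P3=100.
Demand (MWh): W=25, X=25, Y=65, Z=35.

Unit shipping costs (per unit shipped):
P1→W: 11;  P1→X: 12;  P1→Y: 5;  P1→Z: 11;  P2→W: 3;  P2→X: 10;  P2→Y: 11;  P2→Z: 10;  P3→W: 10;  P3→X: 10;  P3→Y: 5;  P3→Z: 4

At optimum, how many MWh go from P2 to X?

Solving gives:
  P1→Y: 30 × 5 = 150
  P2→W: 20 × 3 = 60
  P3→W: 5 × 10 = 50
  P3→X: 25 × 10 = 250
  P3→Y: 35 × 5 = 175
  P3→Z: 35 × 4 = 140
Total cost = 825.
The route P2→X is not used.

0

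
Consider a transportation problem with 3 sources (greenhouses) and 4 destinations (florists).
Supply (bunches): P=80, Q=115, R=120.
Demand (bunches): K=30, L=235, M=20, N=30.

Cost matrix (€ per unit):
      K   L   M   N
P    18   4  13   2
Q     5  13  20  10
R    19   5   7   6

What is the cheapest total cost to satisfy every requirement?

Optimal allocation:
  P->L: 80 × €4 = €320
  Q->K: 30 × €5 = €150
  Q->L: 55 × €13 = €715
  Q->N: 30 × €10 = €300
  R->L: 100 × €5 = €500
  R->M: 20 × €7 = €140
Total = 320 + 150 + 715 + 300 + 500 + 140 = €2125.

2125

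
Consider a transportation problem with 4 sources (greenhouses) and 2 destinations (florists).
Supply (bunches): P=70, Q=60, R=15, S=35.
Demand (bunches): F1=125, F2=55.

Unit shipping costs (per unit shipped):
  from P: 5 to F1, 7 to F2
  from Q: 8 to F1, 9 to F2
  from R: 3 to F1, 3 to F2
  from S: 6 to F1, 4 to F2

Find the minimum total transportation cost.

A cheapest plan:
  P–F1: 70 × 5 = 350
  Q–F1: 55 × 8 = 440
  Q–F2: 5 × 9 = 45
  R–F2: 15 × 3 = 45
  S–F2: 35 × 4 = 140
Total = 350 + 440 + 45 + 45 + 140 = 1020.

1020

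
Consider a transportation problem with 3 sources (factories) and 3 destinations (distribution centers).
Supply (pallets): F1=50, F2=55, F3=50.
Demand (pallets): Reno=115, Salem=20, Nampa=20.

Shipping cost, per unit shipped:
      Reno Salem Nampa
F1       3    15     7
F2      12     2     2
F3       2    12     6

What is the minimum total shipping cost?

An optimal shipping plan:
  F1 to Reno: 50 × 3 = 150
  F2 to Reno: 15 × 12 = 180
  F2 to Salem: 20 × 2 = 40
  F2 to Nampa: 20 × 2 = 40
  F3 to Reno: 50 × 2 = 100
Total = 150 + 180 + 40 + 40 + 100 = 510.

510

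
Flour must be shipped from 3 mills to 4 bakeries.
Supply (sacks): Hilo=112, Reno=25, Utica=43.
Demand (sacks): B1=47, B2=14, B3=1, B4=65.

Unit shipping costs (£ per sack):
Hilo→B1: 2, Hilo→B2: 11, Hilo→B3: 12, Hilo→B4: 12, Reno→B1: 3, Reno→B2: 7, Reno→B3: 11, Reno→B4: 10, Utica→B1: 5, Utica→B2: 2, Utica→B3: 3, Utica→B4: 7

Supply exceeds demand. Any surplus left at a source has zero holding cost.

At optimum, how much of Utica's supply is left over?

0

Minimum-cost shipments:
  Hilo to B1: 47 × £2 = £94
  Hilo to B4: 12 × £12 = £144
  Reno to B4: 25 × £10 = £250
  Utica to B2: 14 × £2 = £28
  Utica to B3: 1 × £3 = £3
  Utica to B4: 28 × £7 = £196
Total cost = £715.
Utica ships 43 of its 43, leaving 0.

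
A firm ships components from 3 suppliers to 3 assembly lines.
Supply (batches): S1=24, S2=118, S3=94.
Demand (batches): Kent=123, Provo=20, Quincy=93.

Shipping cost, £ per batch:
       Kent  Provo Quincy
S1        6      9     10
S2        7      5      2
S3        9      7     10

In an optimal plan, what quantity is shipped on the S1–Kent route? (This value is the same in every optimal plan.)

24

Optimal shipments:
  S1–Kent: 24 batches
  S2–Kent: 5 batches
  S2–Provo: 20 batches
  S2–Quincy: 93 batches
  S3–Kent: 94 batches
Total cost = £1311.
So S1→Kent carries 24 batches.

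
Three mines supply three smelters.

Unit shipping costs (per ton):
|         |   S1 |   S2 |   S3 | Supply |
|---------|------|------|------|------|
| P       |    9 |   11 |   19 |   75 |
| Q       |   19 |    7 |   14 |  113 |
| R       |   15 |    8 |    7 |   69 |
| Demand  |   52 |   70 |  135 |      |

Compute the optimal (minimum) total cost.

2457

One minimum-cost allocation:
  P->S1: 52 × 9 = 468
  P->S2: 23 × 11 = 253
  Q->S2: 47 × 7 = 329
  Q->S3: 66 × 14 = 924
  R->S3: 69 × 7 = 483
Total = 468 + 253 + 329 + 924 + 483 = 2457.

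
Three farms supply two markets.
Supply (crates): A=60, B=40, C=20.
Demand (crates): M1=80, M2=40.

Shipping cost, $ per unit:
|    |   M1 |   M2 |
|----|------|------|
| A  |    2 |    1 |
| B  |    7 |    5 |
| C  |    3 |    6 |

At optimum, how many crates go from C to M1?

20

Optimal shipments:
  A–M1: 60 × $2 = $120
  B–M2: 40 × $5 = $200
  C–M1: 20 × $3 = $60
Total cost = $380.
So C→M1 carries 20 crates.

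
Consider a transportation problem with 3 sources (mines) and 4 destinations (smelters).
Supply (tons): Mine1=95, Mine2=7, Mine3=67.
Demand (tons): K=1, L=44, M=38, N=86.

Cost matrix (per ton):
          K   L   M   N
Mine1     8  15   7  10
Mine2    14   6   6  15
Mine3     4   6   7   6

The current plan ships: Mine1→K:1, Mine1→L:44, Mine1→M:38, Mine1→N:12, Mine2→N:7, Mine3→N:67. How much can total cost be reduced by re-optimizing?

283

Current plan cost = 1·8 + 44·15 + 38·7 + 12·10 + 7·15 + 67·6 = 1561.
Optimal plan:
  Mine1–M: 38 × 7 = 266
  Mine1–N: 57 × 10 = 570
  Mine2–L: 7 × 6 = 42
  Mine3–K: 1 × 4 = 4
  Mine3–L: 37 × 6 = 222
  Mine3–N: 29 × 6 = 174
Optimal cost = 1278.
Saving = 1561 − 1278 = 283.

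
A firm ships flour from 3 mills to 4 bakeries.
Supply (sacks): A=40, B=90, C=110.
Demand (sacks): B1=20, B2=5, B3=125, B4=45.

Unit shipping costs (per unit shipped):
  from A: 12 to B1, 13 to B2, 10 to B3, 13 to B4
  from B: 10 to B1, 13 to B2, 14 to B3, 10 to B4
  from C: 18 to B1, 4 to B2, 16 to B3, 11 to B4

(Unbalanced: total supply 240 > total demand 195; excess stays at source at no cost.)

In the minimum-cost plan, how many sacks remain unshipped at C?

Minimum-cost shipments:
  A->B3: 40 × 10 = 400
  B->B1: 20 × 10 = 200
  B->B3: 70 × 14 = 980
  C->B2: 5 × 4 = 20
  C->B3: 15 × 16 = 240
  C->B4: 45 × 11 = 495
Total cost = 2335.
C ships 65 of its 110, leaving 45.

45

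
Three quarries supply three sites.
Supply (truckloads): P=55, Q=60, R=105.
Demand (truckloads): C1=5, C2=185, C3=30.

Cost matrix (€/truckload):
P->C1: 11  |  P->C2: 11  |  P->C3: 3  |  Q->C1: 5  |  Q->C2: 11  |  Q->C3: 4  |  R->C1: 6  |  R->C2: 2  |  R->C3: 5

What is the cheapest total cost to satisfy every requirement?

1205

Optimal allocation:
  P→C2: 25 × €11 = €275
  P→C3: 30 × €3 = €90
  Q→C1: 5 × €5 = €25
  Q→C2: 55 × €11 = €605
  R→C2: 105 × €2 = €210
Total = 275 + 90 + 25 + 605 + 210 = €1205.
(Supply check: P ships 55; Q ships 60; R ships 105.)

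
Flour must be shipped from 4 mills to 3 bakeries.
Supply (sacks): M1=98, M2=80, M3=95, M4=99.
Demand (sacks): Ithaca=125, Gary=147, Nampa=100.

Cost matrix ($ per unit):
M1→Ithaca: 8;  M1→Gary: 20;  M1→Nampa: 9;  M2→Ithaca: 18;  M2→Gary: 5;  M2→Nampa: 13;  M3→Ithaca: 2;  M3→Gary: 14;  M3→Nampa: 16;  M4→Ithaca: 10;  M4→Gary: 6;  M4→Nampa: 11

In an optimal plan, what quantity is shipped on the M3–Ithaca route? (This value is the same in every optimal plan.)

95

Optimal shipments:
  M1 to Nampa: 98 × $9 = $882
  M2 to Gary: 80 × $5 = $400
  M3 to Ithaca: 95 × $2 = $190
  M4 to Ithaca: 30 × $10 = $300
  M4 to Gary: 67 × $6 = $402
  M4 to Nampa: 2 × $11 = $22
Total cost = $2196.
So M3→Ithaca carries 95 sacks.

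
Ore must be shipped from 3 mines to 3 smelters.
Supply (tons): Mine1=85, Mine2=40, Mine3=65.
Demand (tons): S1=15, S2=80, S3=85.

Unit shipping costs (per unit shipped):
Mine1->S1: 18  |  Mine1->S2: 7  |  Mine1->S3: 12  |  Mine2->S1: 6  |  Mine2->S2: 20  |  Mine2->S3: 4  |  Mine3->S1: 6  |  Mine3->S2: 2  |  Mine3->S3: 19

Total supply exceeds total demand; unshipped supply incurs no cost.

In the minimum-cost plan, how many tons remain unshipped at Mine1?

An optimal plan:
  Mine1->S2: 30 × 7 = 210
  Mine1->S3: 45 × 12 = 540
  Mine2->S3: 40 × 4 = 160
  Mine3->S1: 15 × 6 = 90
  Mine3->S2: 50 × 2 = 100
Total cost = 1100.
Mine1 ships 75 of its 85, leaving 10.

10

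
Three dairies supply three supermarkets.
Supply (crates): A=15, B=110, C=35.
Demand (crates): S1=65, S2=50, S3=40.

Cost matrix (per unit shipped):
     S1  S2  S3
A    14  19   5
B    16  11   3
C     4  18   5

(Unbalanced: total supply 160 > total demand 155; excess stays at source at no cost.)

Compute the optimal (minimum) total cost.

One minimum-cost allocation:
  A to S1: 15 crates
  B to S1: 15 crates
  B to S2: 50 crates
  B to S3: 40 crates
  C to S1: 35 crates
Total cost = 1260.

1260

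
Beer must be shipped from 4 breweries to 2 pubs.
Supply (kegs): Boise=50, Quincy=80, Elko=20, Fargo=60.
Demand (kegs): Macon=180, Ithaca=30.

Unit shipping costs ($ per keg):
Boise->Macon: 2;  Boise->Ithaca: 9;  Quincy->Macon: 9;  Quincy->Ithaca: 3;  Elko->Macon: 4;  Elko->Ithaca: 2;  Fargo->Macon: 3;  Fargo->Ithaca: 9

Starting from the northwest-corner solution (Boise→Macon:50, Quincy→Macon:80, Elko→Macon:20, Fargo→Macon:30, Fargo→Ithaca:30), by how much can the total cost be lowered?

Current plan cost = 50·2 + 80·9 + 20·4 + 30·3 + 30·9 = $1260.
Optimal plan:
  Boise→Macon: 50 kegs
  Quincy→Macon: 50 kegs
  Quincy→Ithaca: 30 kegs
  Elko→Macon: 20 kegs
  Fargo→Macon: 60 kegs
Optimal cost = $900.
Saving = 1260 − 900 = $360.

360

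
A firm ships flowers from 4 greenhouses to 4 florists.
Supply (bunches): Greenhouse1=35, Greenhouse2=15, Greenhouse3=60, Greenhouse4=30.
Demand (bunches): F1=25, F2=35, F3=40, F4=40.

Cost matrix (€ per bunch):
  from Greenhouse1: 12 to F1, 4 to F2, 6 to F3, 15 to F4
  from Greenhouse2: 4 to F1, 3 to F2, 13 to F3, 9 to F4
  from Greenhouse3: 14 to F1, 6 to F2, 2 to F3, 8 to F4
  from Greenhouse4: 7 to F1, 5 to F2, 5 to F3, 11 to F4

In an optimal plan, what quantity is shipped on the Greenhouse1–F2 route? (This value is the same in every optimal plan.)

35

Solving gives:
  Greenhouse1->F2: 35 × €4 = €140
  Greenhouse2->F1: 15 × €4 = €60
  Greenhouse3->F3: 40 × €2 = €80
  Greenhouse3->F4: 20 × €8 = €160
  Greenhouse4->F1: 10 × €7 = €70
  Greenhouse4->F4: 20 × €11 = €220
Total cost = €730.
So Greenhouse1→F2 carries 35 bunches.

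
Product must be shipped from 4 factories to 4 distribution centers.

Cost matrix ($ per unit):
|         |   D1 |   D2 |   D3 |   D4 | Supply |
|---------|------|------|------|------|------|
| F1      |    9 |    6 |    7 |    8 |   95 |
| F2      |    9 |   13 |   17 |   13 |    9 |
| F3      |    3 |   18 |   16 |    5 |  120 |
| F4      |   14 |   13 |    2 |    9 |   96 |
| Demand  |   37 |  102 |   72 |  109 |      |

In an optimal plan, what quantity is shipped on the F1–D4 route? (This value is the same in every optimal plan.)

The minimum-cost plan:
  F1 to D2: 95 × $6 = $570
  F2 to D1: 2 × $9 = $18
  F2 to D2: 7 × $13 = $91
  F3 to D1: 35 × $3 = $105
  F3 to D4: 85 × $5 = $425
  F4 to D3: 72 × $2 = $144
  F4 to D4: 24 × $9 = $216
Total cost = $1569.
The route F1→D4 is not used.

0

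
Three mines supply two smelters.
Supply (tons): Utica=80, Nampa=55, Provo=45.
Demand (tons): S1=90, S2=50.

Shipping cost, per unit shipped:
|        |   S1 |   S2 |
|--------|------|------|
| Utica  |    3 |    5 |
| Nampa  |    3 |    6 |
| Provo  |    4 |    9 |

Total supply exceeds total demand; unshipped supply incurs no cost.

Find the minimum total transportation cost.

525

An optimal shipping plan:
  Utica→S1: 30 tons
  Utica→S2: 50 tons
  Nampa→S1: 55 tons
  Provo→S1: 5 tons
Total cost = 525.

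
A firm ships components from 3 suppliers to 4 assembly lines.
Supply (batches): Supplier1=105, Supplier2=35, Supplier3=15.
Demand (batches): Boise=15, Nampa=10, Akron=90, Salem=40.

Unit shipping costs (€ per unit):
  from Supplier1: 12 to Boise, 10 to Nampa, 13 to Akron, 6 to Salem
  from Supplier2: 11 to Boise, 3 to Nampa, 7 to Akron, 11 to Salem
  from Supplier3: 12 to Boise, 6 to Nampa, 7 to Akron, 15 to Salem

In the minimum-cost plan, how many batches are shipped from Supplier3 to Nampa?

0

The minimum-cost plan:
  Supplier1–Boise: 15 batches
  Supplier1–Akron: 50 batches
  Supplier1–Salem: 40 batches
  Supplier2–Nampa: 10 batches
  Supplier2–Akron: 25 batches
  Supplier3–Akron: 15 batches
Total cost = €1380.
The route Supplier3→Nampa is not used.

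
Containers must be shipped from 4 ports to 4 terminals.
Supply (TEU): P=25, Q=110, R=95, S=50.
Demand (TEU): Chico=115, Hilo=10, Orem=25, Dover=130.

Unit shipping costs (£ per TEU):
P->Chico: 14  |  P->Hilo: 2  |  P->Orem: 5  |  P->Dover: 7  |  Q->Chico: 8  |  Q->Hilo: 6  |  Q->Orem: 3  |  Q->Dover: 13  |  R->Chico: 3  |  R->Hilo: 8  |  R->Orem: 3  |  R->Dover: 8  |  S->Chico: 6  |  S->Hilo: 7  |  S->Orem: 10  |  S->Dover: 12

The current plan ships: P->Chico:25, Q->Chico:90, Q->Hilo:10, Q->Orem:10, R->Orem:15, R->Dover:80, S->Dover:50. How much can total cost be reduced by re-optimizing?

425

Current plan cost = 25·14 + 90·8 + 10·6 + 10·3 + 15·3 + 80·8 + 50·12 = £2445.
Optimal plan:
  P->Dover: 25 × £7 = £175
  Q->Hilo: 10 × £6 = £60
  Q->Orem: 25 × £3 = £75
  Q->Dover: 75 × £13 = £975
  R->Chico: 65 × £3 = £195
  R->Dover: 30 × £8 = £240
  S->Chico: 50 × £6 = £300
Optimal cost = £2020.
Saving = 2445 − 2020 = £425.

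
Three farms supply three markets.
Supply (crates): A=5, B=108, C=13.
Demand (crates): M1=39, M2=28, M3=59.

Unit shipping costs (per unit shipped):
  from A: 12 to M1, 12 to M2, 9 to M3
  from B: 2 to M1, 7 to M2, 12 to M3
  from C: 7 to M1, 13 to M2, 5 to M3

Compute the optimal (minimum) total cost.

A cheapest plan:
  A to M3: 5 × 9 = 45
  B to M1: 39 × 2 = 78
  B to M2: 28 × 7 = 196
  B to M3: 41 × 12 = 492
  C to M3: 13 × 5 = 65
Total = 45 + 78 + 196 + 492 + 65 = 876.

876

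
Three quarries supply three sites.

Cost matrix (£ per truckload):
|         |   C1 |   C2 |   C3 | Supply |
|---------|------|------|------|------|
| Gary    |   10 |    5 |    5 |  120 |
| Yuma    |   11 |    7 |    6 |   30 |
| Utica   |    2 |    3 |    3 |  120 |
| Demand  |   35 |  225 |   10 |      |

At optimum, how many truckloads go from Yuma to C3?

10

Solving gives:
  Gary–C2: 120 truckloads
  Yuma–C2: 20 truckloads
  Yuma–C3: 10 truckloads
  Utica–C1: 35 truckloads
  Utica–C2: 85 truckloads
Total cost = £1125.
So Yuma→C3 carries 10 truckloads.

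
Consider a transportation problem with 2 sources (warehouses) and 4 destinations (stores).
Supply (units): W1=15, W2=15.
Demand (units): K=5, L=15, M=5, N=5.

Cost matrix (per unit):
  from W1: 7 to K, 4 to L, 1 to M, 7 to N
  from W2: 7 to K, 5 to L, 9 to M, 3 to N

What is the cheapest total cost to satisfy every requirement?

120

One minimum-cost allocation:
  W1->L: 10 units
  W1->M: 5 units
  W2->K: 5 units
  W2->L: 5 units
  W2->N: 5 units
Total cost = 120.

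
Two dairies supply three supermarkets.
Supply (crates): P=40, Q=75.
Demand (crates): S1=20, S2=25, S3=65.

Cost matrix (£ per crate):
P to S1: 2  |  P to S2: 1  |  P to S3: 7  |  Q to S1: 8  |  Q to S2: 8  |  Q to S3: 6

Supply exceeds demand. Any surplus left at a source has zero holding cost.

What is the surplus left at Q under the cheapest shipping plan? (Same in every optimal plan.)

5

Minimum-cost shipments:
  P to S1: 15 × £2 = £30
  P to S2: 25 × £1 = £25
  Q to S1: 5 × £8 = £40
  Q to S3: 65 × £6 = £390
Total cost = £485.
Q ships 70 of its 75, leaving 5.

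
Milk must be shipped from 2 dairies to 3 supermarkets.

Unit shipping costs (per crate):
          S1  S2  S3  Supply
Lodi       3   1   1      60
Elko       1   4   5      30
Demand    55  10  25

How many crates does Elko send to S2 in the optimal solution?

0

Optimal shipments:
  Lodi→S1: 25 × 3 = 75
  Lodi→S2: 10 × 1 = 10
  Lodi→S3: 25 × 1 = 25
  Elko→S1: 30 × 1 = 30
Total cost = 140.
The route Elko→S2 is not used.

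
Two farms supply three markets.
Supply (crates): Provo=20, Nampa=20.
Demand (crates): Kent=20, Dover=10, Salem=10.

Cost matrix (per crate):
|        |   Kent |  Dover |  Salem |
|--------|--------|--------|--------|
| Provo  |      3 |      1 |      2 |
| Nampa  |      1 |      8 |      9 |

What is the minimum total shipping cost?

Optimal allocation:
  Provo–Dover: 10 crates
  Provo–Salem: 10 crates
  Nampa–Kent: 20 crates
Total cost = 50.
(Supply check: Provo ships 20; Nampa ships 20.)

50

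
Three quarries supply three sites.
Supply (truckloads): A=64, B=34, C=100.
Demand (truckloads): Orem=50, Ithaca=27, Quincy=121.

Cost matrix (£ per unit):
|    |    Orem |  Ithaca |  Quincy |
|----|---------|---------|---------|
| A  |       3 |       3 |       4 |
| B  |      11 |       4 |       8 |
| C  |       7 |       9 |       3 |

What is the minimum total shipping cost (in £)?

A cheapest plan:
  A–Orem: 50 × £3 = £150
  A–Quincy: 14 × £4 = £56
  B–Ithaca: 27 × £4 = £108
  B–Quincy: 7 × £8 = £56
  C–Quincy: 100 × £3 = £300
Total = 150 + 56 + 108 + 56 + 300 = £670.
(Supply check: A ships 64; B ships 34; C ships 100.)

670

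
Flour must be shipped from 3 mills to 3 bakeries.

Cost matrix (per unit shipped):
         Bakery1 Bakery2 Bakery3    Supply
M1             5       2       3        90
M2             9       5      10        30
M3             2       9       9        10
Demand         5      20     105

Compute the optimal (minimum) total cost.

525

An optimal shipping plan:
  M1→Bakery3: 90 sacks
  M2→Bakery2: 20 sacks
  M2→Bakery3: 10 sacks
  M3→Bakery1: 5 sacks
  M3→Bakery3: 5 sacks
Total cost = 525.
(Supply check: M1 ships 90; M2 ships 30; M3 ships 10.)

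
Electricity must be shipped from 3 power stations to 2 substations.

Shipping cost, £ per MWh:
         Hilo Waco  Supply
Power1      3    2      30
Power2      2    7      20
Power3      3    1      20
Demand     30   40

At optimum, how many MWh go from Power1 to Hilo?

10

The minimum-cost plan:
  Power1->Hilo: 10 MWh
  Power1->Waco: 20 MWh
  Power2->Hilo: 20 MWh
  Power3->Waco: 20 MWh
Total cost = £130.
So Power1→Hilo carries 10 MWh.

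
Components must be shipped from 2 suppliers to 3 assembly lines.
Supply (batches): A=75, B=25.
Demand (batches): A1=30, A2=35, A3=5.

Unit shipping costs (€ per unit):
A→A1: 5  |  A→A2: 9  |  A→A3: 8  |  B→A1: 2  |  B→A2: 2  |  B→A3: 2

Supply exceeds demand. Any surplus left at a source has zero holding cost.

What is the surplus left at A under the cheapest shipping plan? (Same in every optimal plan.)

An optimal plan:
  A->A1: 30 × €5 = €150
  A->A2: 10 × €9 = €90
  A->A3: 5 × €8 = €40
  B->A2: 25 × €2 = €50
Total cost = €330.
A ships 45 of its 75, leaving 30.

30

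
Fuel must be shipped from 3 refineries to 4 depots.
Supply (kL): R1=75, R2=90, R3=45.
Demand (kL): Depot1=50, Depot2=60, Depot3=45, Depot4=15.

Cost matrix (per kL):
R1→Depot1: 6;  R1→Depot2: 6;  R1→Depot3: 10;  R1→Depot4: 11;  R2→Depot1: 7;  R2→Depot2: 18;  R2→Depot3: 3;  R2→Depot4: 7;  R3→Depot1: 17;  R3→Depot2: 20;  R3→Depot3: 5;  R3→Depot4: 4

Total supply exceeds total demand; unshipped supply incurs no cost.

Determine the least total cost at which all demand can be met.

An optimal shipping plan:
  R1 to Depot1: 15 kL
  R1 to Depot2: 60 kL
  R2 to Depot1: 35 kL
  R2 to Depot3: 45 kL
  R3 to Depot4: 15 kL
Total cost = 890.
(Supply check: R1 ships 75; R2 ships 80; R3 ships 15.)

890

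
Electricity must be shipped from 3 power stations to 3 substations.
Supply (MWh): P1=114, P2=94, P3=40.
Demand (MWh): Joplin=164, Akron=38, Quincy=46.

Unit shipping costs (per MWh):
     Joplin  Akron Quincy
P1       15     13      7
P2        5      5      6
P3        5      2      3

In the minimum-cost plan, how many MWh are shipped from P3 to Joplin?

Solving gives:
  P1 to Joplin: 68 × 15 = 1020
  P1 to Quincy: 46 × 7 = 322
  P2 to Joplin: 94 × 5 = 470
  P3 to Joplin: 2 × 5 = 10
  P3 to Akron: 38 × 2 = 76
Total cost = 1898.
So P3→Joplin carries 2 MWh.

2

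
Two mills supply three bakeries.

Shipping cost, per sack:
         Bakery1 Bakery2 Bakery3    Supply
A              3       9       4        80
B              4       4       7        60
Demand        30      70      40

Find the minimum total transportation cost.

580

Optimal allocation:
  A–Bakery1: 30 × 3 = 90
  A–Bakery2: 10 × 9 = 90
  A–Bakery3: 40 × 4 = 160
  B–Bakery2: 60 × 4 = 240
Total = 90 + 90 + 160 + 240 = 580.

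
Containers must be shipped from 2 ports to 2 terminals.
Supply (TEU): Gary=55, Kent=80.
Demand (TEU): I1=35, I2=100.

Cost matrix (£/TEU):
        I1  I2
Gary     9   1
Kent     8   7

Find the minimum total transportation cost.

One minimum-cost allocation:
  Gary->I2: 55 × £1 = £55
  Kent->I1: 35 × £8 = £280
  Kent->I2: 45 × £7 = £315
Total = 55 + 280 + 315 = £650.
(Supply check: Gary ships 55; Kent ships 80.)

650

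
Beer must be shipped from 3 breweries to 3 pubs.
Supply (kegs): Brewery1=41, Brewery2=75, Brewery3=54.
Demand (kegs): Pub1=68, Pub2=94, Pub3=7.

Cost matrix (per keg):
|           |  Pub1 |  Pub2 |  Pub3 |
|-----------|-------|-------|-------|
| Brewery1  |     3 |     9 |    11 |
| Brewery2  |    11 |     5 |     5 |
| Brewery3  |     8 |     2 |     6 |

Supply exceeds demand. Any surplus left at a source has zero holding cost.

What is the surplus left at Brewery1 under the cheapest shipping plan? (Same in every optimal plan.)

An optimal plan:
  Brewery1->Pub1: 41 × 3 = 123
  Brewery2->Pub1: 27 × 11 = 297
  Brewery2->Pub2: 40 × 5 = 200
  Brewery2->Pub3: 7 × 5 = 35
  Brewery3->Pub2: 54 × 2 = 108
Total cost = 763.
Brewery1 ships 41 of its 41, leaving 0.

0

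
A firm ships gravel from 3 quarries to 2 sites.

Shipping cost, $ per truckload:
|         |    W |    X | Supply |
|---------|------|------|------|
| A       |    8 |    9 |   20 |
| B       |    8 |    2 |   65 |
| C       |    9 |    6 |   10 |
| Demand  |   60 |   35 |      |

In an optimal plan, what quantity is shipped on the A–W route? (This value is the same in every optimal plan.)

20

The minimum-cost plan:
  A->W: 20 truckloads
  B->W: 30 truckloads
  B->X: 35 truckloads
  C->W: 10 truckloads
Total cost = $560.
So A→W carries 20 truckloads.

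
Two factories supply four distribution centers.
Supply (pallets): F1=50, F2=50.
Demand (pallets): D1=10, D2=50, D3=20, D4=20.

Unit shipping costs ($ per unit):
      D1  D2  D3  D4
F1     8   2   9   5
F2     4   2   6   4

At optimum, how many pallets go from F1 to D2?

50

Optimal shipments:
  F1->D2: 50 × $2 = $100
  F2->D1: 10 × $4 = $40
  F2->D3: 20 × $6 = $120
  F2->D4: 20 × $4 = $80
Total cost = $340.
So F1→D2 carries 50 pallets.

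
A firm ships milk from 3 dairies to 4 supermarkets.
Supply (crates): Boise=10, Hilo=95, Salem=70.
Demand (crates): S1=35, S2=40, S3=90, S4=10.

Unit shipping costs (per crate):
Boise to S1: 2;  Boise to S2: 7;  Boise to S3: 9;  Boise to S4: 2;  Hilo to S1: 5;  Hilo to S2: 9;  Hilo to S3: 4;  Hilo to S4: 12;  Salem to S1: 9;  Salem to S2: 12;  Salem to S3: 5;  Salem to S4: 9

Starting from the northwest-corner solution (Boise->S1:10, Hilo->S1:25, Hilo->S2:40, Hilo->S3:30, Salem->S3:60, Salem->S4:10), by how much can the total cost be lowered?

Current plan cost = 10·2 + 25·5 + 40·9 + 30·4 + 60·5 + 10·9 = 1015.
Optimal plan:
  Boise→S4: 10 crates
  Hilo→S1: 35 crates
  Hilo→S2: 40 crates
  Hilo→S3: 20 crates
  Salem→S3: 70 crates
Optimal cost = 985.
Saving = 1015 − 985 = 30.

30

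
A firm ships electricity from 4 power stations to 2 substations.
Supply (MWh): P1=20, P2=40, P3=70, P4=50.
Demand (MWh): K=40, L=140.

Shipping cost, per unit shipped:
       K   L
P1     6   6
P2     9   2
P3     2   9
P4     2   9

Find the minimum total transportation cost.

A cheapest plan:
  P1→L: 20 × 6 = 120
  P2→L: 40 × 2 = 80
  P3→K: 40 × 2 = 80
  P3→L: 30 × 9 = 270
  P4→L: 50 × 9 = 450
Total = 120 + 80 + 80 + 270 + 450 = 1000.

1000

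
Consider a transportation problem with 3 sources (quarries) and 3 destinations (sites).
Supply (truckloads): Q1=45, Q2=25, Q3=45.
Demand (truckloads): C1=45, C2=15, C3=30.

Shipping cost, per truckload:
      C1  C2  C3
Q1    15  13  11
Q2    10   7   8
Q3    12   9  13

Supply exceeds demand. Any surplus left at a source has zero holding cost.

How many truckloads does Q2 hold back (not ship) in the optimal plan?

An optimal plan:
  Q1 to C3: 20 × 11 = 220
  Q2 to C2: 15 × 7 = 105
  Q2 to C3: 10 × 8 = 80
  Q3 to C1: 45 × 12 = 540
Total cost = 945.
Q2 ships 25 of its 25, leaving 0.

0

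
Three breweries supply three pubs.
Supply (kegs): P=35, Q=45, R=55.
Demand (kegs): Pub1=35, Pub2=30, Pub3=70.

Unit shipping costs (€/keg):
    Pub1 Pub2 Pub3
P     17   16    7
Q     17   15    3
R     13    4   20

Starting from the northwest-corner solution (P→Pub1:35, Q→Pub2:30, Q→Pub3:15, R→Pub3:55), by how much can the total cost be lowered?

1265

Current plan cost = 35·17 + 30·15 + 15·3 + 55·20 = €2190.
Optimal plan:
  P->Pub1: 10 × €17 = €170
  P->Pub3: 25 × €7 = €175
  Q->Pub3: 45 × €3 = €135
  R->Pub1: 25 × €13 = €325
  R->Pub2: 30 × €4 = €120
Optimal cost = €925.
Saving = 2190 − 925 = €1265.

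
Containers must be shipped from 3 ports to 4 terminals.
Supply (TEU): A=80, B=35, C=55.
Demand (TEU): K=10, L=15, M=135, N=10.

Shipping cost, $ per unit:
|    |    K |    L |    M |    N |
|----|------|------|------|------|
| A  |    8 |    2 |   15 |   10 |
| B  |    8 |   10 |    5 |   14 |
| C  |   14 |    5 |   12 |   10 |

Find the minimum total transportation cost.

A cheapest plan:
  A–K: 10 × $8 = $80
  A–L: 15 × $2 = $30
  A–M: 45 × $15 = $675
  A–N: 10 × $10 = $100
  B–M: 35 × $5 = $175
  C–M: 55 × $12 = $660
Total = 80 + 30 + 675 + 100 + 175 + 660 = $1720.

1720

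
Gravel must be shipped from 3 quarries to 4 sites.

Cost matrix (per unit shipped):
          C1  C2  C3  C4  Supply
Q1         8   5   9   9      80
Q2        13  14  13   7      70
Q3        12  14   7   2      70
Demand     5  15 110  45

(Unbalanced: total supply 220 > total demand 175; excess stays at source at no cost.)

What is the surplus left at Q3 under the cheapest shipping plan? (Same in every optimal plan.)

0

Minimum-cost shipments:
  Q1–C1: 5 × 8 = 40
  Q1–C2: 15 × 5 = 75
  Q1–C3: 60 × 9 = 540
  Q2–C4: 25 × 7 = 175
  Q3–C3: 50 × 7 = 350
  Q3–C4: 20 × 2 = 40
Total cost = 1220.
Q3 ships 70 of its 70, leaving 0.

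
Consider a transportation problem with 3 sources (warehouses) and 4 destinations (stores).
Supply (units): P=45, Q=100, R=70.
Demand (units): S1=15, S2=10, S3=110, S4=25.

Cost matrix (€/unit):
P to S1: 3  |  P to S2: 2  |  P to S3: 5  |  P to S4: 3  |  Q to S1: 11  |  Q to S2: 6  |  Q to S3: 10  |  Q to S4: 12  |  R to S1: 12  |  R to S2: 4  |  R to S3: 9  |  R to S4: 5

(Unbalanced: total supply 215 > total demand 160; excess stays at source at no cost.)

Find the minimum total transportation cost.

1125

One minimum-cost allocation:
  P→S1: 15 × €3 = €45
  P→S3: 30 × €5 = €150
  Q→S3: 45 × €10 = €450
  R→S2: 10 × €4 = €40
  R→S3: 35 × €9 = €315
  R→S4: 25 × €5 = €125
Total = 45 + 150 + 450 + 40 + 315 + 125 = €1125.
(Supply check: P ships 45; Q ships 45; R ships 70.)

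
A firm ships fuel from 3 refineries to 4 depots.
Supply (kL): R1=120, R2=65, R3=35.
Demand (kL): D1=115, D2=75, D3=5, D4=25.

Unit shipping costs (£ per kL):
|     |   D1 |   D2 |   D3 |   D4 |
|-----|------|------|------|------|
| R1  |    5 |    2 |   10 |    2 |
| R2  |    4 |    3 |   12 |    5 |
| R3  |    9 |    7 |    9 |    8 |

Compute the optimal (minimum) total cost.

875

An optimal shipping plan:
  R1 to D1: 20 × £5 = £100
  R1 to D2: 75 × £2 = £150
  R1 to D4: 25 × £2 = £50
  R2 to D1: 65 × £4 = £260
  R3 to D1: 30 × £9 = £270
  R3 to D3: 5 × £9 = £45
Total = 100 + 150 + 50 + 260 + 270 + 45 = £875.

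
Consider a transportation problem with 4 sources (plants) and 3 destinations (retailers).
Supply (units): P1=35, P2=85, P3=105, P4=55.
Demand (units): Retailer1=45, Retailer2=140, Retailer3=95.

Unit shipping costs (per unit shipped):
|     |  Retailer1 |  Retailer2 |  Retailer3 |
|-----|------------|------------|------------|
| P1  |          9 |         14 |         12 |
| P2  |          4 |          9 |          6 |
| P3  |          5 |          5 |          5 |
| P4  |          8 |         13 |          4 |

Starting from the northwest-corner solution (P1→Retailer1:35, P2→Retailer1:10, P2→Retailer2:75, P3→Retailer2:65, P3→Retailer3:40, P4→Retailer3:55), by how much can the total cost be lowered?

Current plan cost = 35·9 + 10·4 + 75·9 + 65·5 + 40·5 + 55·4 = 1775.
Optimal plan:
  P1→Retailer2: 35 units
  P2→Retailer1: 45 units
  P2→Retailer3: 40 units
  P3→Retailer2: 105 units
  P4→Retailer3: 55 units
Optimal cost = 1655.
Saving = 1775 − 1655 = 120.

120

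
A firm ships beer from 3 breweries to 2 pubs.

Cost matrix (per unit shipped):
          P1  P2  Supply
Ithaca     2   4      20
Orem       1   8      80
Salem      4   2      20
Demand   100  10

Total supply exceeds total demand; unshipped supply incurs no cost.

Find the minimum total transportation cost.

140

A cheapest plan:
  Ithaca to P1: 20 × 2 = 40
  Orem to P1: 80 × 1 = 80
  Salem to P2: 10 × 2 = 20
Total = 40 + 80 + 20 = 140.
(Supply check: Ithaca ships 20; Orem ships 80; Salem ships 10.)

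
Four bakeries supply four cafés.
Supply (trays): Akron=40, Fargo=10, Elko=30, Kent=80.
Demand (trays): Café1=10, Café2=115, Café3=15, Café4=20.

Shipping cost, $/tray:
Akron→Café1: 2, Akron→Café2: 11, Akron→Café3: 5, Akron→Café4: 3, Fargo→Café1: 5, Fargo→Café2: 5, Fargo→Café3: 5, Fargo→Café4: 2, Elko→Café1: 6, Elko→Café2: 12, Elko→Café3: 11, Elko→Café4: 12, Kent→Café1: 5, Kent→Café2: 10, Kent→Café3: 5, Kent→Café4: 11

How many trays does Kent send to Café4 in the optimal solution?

0

Solving gives:
  Akron→Café1: 10 × $2 = $20
  Akron→Café3: 10 × $5 = $50
  Akron→Café4: 20 × $3 = $60
  Fargo→Café2: 10 × $5 = $50
  Elko→Café2: 30 × $12 = $360
  Kent→Café2: 75 × $10 = $750
  Kent→Café3: 5 × $5 = $25
Total cost = $1315.
The route Kent→Café4 is not used.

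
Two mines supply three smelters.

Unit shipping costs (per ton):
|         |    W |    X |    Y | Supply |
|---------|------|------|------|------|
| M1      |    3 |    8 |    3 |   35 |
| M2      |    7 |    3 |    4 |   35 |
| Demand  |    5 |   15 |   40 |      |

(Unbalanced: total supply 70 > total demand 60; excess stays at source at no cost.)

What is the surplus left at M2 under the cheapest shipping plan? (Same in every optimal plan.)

10

An optimal plan:
  M1–W: 5 tons
  M1–Y: 30 tons
  M2–X: 15 tons
  M2–Y: 10 tons
Total cost = 190.
M2 ships 25 of its 35, leaving 10.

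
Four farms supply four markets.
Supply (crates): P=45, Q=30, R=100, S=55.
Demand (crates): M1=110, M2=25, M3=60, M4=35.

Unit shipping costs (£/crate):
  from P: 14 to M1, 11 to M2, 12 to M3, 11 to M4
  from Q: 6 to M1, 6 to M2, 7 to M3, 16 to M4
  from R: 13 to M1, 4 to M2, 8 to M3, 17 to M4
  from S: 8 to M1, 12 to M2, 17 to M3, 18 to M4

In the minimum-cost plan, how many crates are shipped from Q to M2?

The minimum-cost plan:
  P→M1: 10 × £14 = £140
  P→M4: 35 × £11 = £385
  Q→M1: 30 × £6 = £180
  R→M1: 15 × £13 = £195
  R→M2: 25 × £4 = £100
  R→M3: 60 × £8 = £480
  S→M1: 55 × £8 = £440
Total cost = £1920.
The route Q→M2 is not used.

0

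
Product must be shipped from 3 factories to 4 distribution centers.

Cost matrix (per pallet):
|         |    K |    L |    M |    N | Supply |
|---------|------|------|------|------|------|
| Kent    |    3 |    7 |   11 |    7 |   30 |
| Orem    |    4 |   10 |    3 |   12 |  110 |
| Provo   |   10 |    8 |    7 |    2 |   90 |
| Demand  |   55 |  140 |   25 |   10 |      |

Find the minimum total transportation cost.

A cheapest plan:
  Kent->L: 30 × 7 = 210
  Orem->K: 55 × 4 = 220
  Orem->L: 30 × 10 = 300
  Orem->M: 25 × 3 = 75
  Provo->L: 80 × 8 = 640
  Provo->N: 10 × 2 = 20
Total = 210 + 220 + 300 + 75 + 640 + 20 = 1465.

1465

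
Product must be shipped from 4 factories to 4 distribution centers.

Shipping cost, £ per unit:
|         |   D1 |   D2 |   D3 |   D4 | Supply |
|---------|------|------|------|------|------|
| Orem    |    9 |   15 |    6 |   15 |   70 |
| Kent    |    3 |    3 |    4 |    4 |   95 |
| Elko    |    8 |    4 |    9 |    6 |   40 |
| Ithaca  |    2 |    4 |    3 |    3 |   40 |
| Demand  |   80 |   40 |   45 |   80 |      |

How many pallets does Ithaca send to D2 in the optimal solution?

The minimum-cost plan:
  Orem->D1: 25 × £9 = £225
  Orem->D3: 45 × £6 = £270
  Kent->D1: 15 × £3 = £45
  Kent->D4: 80 × £4 = £320
  Elko->D2: 40 × £4 = £160
  Ithaca->D1: 40 × £2 = £80
Total cost = £1100.
The route Ithaca→D2 is not used.

0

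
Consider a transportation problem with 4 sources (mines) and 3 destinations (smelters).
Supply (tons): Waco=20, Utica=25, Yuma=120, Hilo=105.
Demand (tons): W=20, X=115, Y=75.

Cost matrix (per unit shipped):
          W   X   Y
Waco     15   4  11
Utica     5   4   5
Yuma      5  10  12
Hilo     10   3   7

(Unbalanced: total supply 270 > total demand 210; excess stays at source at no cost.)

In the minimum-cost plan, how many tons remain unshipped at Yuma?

Minimum-cost shipments:
  Waco→X: 20 tons
  Utica→Y: 25 tons
  Yuma→W: 20 tons
  Yuma→Y: 40 tons
  Hilo→X: 95 tons
  Hilo→Y: 10 tons
Total cost = 1140.
Yuma ships 60 of its 120, leaving 60.

60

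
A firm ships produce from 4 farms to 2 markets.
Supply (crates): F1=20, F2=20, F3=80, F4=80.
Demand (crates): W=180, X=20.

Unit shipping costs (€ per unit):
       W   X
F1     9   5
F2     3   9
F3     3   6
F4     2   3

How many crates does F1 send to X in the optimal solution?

20

The minimum-cost plan:
  F1–X: 20 crates
  F2–W: 20 crates
  F3–W: 80 crates
  F4–W: 80 crates
Total cost = €560.
So F1→X carries 20 crates.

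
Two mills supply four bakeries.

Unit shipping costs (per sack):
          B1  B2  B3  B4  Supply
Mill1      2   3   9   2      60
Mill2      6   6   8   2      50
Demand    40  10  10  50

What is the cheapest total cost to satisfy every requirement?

A cheapest plan:
  Mill1→B1: 40 × 2 = 80
  Mill1→B2: 10 × 3 = 30
  Mill1→B4: 10 × 2 = 20
  Mill2→B3: 10 × 8 = 80
  Mill2→B4: 40 × 2 = 80
Total = 80 + 30 + 20 + 80 + 80 = 290.

290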